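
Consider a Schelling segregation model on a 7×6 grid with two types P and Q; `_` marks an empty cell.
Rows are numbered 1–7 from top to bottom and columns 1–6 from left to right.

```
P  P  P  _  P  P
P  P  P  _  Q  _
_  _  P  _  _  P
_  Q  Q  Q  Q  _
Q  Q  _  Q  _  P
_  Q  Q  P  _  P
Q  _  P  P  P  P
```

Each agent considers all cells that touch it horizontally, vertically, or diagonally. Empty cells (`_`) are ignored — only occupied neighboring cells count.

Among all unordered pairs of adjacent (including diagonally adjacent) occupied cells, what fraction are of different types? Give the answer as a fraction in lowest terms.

Scan each occupied cell's neighbors to the right and below (and the two forward diagonals) so each pair is counted once.
From row 1: 2 unlike of 12 pairs (running 2/12).
From row 2: 1 unlike of 5 pairs (running 3/17).
From row 3: 4 unlike of 4 pairs (running 7/21).
From row 4: 1 unlike of 10 pairs (running 8/31).
From row 5: 1 unlike of 7 pairs (running 9/38).
From row 6: 4 unlike of 11 pairs (running 13/49).
From row 7: 0 unlike of 3 pairs (running 13/52).
Total adjacent occupied pairs: 52; unlike-type pairs: 13.
13/52 reduces to 1/4.

1/4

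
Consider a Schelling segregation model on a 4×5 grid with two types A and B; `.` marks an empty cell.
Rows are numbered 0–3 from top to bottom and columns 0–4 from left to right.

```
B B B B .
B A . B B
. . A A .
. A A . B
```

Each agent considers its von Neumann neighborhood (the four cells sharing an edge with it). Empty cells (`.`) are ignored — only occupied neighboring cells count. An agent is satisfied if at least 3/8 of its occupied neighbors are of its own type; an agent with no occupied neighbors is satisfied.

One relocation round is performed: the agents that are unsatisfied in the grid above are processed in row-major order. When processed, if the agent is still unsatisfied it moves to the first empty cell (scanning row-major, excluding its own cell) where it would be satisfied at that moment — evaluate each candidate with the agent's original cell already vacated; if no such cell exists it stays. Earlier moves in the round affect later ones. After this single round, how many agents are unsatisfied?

0

Initially unsatisfied (in order): (1,1).
  (1,1) → (2,1).
Resulting grid:
B B B B .
B . . B B
. A A A .
. A A . B
All satisfied now.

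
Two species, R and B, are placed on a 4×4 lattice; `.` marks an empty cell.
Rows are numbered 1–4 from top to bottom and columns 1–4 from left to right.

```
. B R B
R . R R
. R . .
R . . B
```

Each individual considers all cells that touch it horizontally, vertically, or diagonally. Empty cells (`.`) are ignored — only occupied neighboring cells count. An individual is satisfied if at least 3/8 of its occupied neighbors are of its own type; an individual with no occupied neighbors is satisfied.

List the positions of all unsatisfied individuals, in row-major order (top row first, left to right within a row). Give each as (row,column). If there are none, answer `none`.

(1,2)B 0/3 ✗
(1,3)R 2/4 ✓
(1,4)B 0/3 ✗
(2,1)R 1/2 ✓
(2,3)R 3/5 ✓
(2,4)R 2/3 ✓
(3,2)R 3/3 ✓
(4,1)R 1/1 ✓
(4,4)B 0/0 ✓

(1,2), (1,4)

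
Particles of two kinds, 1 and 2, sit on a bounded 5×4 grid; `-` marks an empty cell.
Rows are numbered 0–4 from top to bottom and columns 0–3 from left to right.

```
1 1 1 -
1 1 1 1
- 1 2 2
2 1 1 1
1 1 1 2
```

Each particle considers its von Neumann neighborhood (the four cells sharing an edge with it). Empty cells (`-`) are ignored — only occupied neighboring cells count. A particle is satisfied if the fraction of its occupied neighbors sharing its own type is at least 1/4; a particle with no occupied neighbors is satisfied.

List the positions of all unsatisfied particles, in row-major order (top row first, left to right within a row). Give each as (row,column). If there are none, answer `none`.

Row 0: (0,0)1 2/2 ok · (0,1)1 3/3 ok · (0,2)1 2/2 ok
Row 1: (1,0)1 2/2 ok · (1,1)1 4/4 ok · (1,2)1 3/4 ok · (1,3)1 1/2 ok
Row 2: (2,1)1 2/3 ok · (2,2)2 1/4 ok · (2,3)2 1/3 ok
Row 3: (3,0)2 0/2 unhappy · (3,1)1 3/4 ok · (3,2)1 3/4 ok · (3,3)1 1/3 ok
Row 4: (4,0)1 1/2 ok · (4,1)1 3/3 ok · (4,2)1 2/3 ok · (4,3)2 0/2 unhappy

(3,0), (4,3)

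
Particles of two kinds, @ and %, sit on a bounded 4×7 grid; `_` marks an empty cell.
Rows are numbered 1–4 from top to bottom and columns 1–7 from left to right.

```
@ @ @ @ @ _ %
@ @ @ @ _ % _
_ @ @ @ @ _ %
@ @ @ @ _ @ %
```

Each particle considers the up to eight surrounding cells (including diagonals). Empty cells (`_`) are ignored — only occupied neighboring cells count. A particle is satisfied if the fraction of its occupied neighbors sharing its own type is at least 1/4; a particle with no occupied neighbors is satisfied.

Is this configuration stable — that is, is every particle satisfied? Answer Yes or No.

Row 1: (1,1)@ 3/3 ✓ · (1,2)@ 5/5 ✓ · (1,3)@ 5/5 ✓ · (1,4)@ 4/4 ✓ · (1,5)@ 2/3 ✓ · (1,7)% 1/1 ✓
Row 2: (2,1)@ 4/4 ✓ · (2,2)@ 7/7 ✓ · (2,3)@ 8/8 ✓ · (2,4)@ 7/7 ✓ · (2,6)% 2/4 ✓
Row 3: (3,2)@ 7/7 ✓ · (3,3)@ 8/8 ✓ · (3,4)@ 6/6 ✓ · (3,5)@ 4/5 ✓ · (3,7)% 2/3 ✓
Row 4: (4,1)@ 2/2 ✓ · (4,2)@ 4/4 ✓ · (4,3)@ 5/5 ✓ · (4,4)@ 4/4 ✓ · (4,6)@ 1/3 ✓ · (4,7)% 1/2 ✓
All meet the threshold, so the configuration is stable.

Yes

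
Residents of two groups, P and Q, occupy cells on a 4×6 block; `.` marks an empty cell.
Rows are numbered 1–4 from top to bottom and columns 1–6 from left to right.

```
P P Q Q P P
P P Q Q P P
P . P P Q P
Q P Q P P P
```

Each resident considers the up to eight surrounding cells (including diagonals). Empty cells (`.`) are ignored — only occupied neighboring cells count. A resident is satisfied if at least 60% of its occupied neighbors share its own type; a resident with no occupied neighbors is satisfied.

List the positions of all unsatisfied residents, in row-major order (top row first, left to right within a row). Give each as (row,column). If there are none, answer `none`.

(1,1)P 3/3 ✓
(1,2)P 3/5 ✓
(1,3)Q 3/5 ✓
(1,4)Q 3/5 ✓
(1,5)P 3/5 ✓
(1,6)P 3/3 ✓
(2,1)P 4/4 ✓
(2,2)P 5/7 ✓
(2,3)Q 3/7 ✗
(2,4)Q 4/8 ✗
(2,5)P 5/8 ✓
(2,6)P 4/5 ✓
(3,1)P 3/4 ✓
(3,3)P 4/7 ✗
(3,4)P 4/8 ✗
(3,5)Q 1/8 ✗
(3,6)P 4/5 ✓
(4,1)Q 0/2 ✗
(4,2)P 2/4 ✗
(4,3)Q 0/4 ✗
(4,4)P 3/5 ✓
(4,5)P 4/5 ✓
(4,6)P 2/3 ✓

(2,3), (2,4), (3,3), (3,4), (3,5), (4,1), (4,2), (4,3)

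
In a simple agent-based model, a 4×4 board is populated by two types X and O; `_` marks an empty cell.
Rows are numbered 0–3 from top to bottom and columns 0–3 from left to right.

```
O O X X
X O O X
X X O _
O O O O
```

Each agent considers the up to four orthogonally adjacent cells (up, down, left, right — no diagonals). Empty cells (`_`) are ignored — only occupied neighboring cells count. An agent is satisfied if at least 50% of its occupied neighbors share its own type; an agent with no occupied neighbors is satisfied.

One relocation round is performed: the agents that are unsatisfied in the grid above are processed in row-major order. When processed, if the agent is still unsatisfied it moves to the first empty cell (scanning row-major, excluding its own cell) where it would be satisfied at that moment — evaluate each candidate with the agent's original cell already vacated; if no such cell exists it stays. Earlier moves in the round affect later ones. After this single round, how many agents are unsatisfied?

3

Initially unsatisfied (in order): (0,2), (1,0), (2,1).
  (0,2): no empty cell satisfies it; stays.
  (1,0): no empty cell satisfies it; stays.
  (2,1): no empty cell satisfies it; stays.
Resulting grid:
O O X X
X O O X
X X O _
O O O O
Unsatisfied now: (0,2), (1,0), (2,1).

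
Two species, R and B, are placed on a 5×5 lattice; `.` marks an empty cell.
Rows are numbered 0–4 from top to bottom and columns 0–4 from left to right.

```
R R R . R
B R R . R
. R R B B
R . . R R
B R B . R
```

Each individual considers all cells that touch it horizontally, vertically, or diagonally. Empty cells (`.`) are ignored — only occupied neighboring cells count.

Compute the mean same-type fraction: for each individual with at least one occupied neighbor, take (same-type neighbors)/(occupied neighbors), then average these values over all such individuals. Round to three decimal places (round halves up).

0.553

Row 0: (0,0)R 2/3 · (0,1)R 4/5 · (0,2)R 3/3 · (0,4)R 1/1
Row 1: (1,0)B 0/4 · (1,1)R 6/7 · (1,2)R 5/6 · (1,4)R 1/3
Row 2: (2,1)R 4/5 · (2,2)R 4/5 · (2,3)B 1/6 · (2,4)B 1/4
Row 3: (3,0)R 2/3 · (3,3)R 3/6 · (3,4)R 2/4
Row 4: (4,0)B 0/2 · (4,1)R 1/3 · (4,2)B 0/2 · (4,4)R 2/2
Sum over 19 individuals: 2/3 + 4/5 + 3/3 + 1/1 + 0/4 + 6/7 + 5/6 + 1/3 + 4/5 + 4/5 + 1/6 + 1/4 + 2/3 + 3/6 + 2/4 + 0/2 + 1/3 + 0/2 + 2/2 = 1471/140; mean = 1471/140 ÷ 19 = 1471/2660 = 0.553007… → 0.553.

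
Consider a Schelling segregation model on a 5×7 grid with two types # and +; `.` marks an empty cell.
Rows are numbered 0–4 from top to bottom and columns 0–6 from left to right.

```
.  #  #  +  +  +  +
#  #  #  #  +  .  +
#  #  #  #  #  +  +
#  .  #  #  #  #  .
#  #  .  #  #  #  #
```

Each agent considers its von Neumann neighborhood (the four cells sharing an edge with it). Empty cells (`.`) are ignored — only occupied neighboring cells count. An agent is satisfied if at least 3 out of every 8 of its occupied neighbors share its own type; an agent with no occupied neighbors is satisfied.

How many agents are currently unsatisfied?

3

Row 0: (0,1)# 2/2 satisfied · (0,2)# 2/3 satisfied · (0,3)+ 1/3 not · (0,4)+ 3/3 satisfied · (0,5)+ 2/2 satisfied · (0,6)+ 2/2 satisfied
Row 1: (1,0)# 2/2 satisfied · (1,1)# 4/4 satisfied · (1,2)# 4/4 satisfied · (1,3)# 2/4 satisfied · (1,4)+ 1/3 not · (1,6)+ 2/2 satisfied
Row 2: (2,0)# 3/3 satisfied · (2,1)# 3/3 satisfied · (2,2)# 4/4 satisfied · (2,3)# 4/4 satisfied · (2,4)# 2/4 satisfied · (2,5)+ 1/3 not · (2,6)+ 2/2 satisfied
Row 3: (3,0)# 2/2 satisfied · (3,2)# 2/2 satisfied · (3,3)# 4/4 satisfied · (3,4)# 4/4 satisfied · (3,5)# 2/3 satisfied
Row 4: (4,0)# 2/2 satisfied · (4,1)# 1/1 satisfied · (4,3)# 2/2 satisfied · (4,4)# 3/3 satisfied · (4,5)# 3/3 satisfied · (4,6)# 1/1 satisfied
Unsatisfied: (0,3), (1,4), (2,5) — 3 in total.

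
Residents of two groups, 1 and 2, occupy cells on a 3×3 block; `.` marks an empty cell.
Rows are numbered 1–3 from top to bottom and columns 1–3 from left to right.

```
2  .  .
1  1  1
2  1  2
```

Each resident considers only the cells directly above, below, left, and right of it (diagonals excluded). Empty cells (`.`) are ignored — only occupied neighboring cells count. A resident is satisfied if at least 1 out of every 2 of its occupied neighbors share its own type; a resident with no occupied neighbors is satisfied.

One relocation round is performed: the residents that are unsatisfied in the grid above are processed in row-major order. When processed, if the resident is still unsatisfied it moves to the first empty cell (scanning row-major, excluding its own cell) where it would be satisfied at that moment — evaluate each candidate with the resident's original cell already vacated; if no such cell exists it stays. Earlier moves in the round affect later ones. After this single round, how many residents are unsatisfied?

Initially unsatisfied (in order): (1,1), (2,1), (3,1), (3,2), (3,3).
  (1,1): no empty cell satisfies it; stays.
  (2,1) → (1,2).
  (3,1) → (2,1).
  (3,2): now satisfied by earlier moves; stays.
  (3,3) → (3,1).
Resulting grid:
2 1 .
2 1 1
2 1 .
All satisfied now.

0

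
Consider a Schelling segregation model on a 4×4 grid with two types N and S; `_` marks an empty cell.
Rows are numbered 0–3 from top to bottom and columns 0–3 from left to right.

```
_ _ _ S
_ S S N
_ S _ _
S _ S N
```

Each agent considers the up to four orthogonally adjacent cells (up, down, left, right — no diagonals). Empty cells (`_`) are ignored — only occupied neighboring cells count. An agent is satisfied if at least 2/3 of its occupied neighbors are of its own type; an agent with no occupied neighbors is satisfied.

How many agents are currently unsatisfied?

5

(0,3)S 0/1 not
(1,1)S 2/2 satisfied
(1,2)S 1/2 not
(1,3)N 0/2 not
(2,1)S 1/1 satisfied
(3,0)S 0/0 satisfied
(3,2)S 0/1 not
(3,3)N 0/1 not
Unsatisfied: (0,3), (1,2), (1,3), (3,2), (3,3) — 5 in total.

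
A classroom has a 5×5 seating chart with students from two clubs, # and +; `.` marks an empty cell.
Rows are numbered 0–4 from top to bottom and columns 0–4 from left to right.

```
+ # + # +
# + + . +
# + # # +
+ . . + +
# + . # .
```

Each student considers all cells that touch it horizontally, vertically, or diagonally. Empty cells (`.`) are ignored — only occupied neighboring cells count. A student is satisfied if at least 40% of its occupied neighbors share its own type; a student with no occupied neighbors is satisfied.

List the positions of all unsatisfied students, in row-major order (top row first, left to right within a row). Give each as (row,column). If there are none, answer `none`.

(0,0), (0,1), (0,3), (2,0), (2,2), (2,3), (4,0), (4,3)

Row 0: (0,0)+ 1/3 ✗ · (0,1)# 1/5 ✗ · (0,2)+ 2/4 ✓ · (0,3)# 0/4 ✗ · (0,4)+ 1/2 ✓
Row 1: (1,0)# 2/5 ✓ · (1,1)+ 4/8 ✓ · (1,2)+ 3/7 ✓ · (1,4)+ 2/4 ✓
Row 2: (2,0)# 1/4 ✗ · (2,1)+ 3/6 ✓ · (2,2)# 1/5 ✗ · (2,3)# 1/6 ✗ · (2,4)+ 3/4 ✓
Row 3: (3,0)+ 2/4 ✓ · (3,3)+ 2/5 ✓ · (3,4)+ 2/4 ✓
Row 4: (4,0)# 0/2 ✗ · (4,1)+ 1/2 ✓ · (4,3)# 0/2 ✗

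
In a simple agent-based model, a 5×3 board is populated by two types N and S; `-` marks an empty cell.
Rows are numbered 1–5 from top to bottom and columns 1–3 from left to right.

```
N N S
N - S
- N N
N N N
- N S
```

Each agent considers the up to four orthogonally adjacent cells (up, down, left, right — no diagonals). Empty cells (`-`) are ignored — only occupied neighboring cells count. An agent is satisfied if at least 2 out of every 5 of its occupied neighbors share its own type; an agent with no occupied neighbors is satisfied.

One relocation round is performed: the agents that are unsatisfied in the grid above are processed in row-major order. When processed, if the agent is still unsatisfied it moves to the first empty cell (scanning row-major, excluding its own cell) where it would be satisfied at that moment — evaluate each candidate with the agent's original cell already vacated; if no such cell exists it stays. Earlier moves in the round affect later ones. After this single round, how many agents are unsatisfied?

Initially unsatisfied (in order): (5,3).
  (5,3): no empty cell satisfies it; stays.
Resulting grid:
N N S
N - S
- N N
N N N
- N S
Unsatisfied now: (5,3).

1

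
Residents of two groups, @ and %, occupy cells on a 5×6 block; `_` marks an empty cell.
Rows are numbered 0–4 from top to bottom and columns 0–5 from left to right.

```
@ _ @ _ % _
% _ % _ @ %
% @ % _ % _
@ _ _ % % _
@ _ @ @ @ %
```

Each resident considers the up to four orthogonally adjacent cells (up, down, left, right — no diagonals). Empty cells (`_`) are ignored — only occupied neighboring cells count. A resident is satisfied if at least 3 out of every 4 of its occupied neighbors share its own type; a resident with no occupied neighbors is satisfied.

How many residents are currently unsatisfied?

17

(0,0)@ 0/1 ✗
(0,2)@ 0/1 ✗
(0,4)% 0/1 ✗
(1,0)% 1/2 ✗
(1,2)% 1/2 ✗
(1,4)@ 0/3 ✗
(1,5)% 0/1 ✗
(2,0)% 1/3 ✗
(2,1)@ 0/2 ✗
(2,2)% 1/2 ✗
(2,4)% 1/2 ✗
(3,0)@ 1/2 ✗
(3,3)% 1/2 ✗
(3,4)% 2/3 ✗
(4,0)@ 1/1 ✓
(4,2)@ 1/1 ✓
(4,3)@ 2/3 ✗
(4,4)@ 1/3 ✗
(4,5)% 0/1 ✗
Unsatisfied: (0,0), (0,2), (0,4), (1,0), (1,2), (1,4), (1,5), (2,0), (2,1), (2,2), (2,4), (3,0), (3,3), (3,4), (4,3), (4,4), (4,5) — 17 in total.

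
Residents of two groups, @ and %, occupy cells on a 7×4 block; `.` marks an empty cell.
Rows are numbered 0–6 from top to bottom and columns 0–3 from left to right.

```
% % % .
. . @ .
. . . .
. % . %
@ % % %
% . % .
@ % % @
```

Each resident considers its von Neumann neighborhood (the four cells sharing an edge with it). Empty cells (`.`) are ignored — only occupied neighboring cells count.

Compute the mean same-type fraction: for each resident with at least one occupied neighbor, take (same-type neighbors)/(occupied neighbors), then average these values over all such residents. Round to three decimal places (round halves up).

0.583

Row 0: (0,0)% 1/1 · (0,1)% 2/2 · (0,2)% 1/2
Row 1: (1,2)@ 0/1
Row 3: (3,1)% 1/1 · (3,3)% 1/1
Row 4: (4,0)@ 0/2 · (4,1)% 2/3 · (4,2)% 3/3 · (4,3)% 2/2
Row 5: (5,0)% 0/2 · (5,2)% 2/2
Row 6: (6,0)@ 0/2 · (6,1)% 1/2 · (6,2)% 2/3 · (6,3)@ 0/1
Sum over 16 residents: 1/1 + 2/2 + 1/2 + 0/1 + 1/1 + 1/1 + 0/2 + 2/3 + 3/3 + 2/2 + 0/2 + 2/2 + 0/2 + 1/2 + 2/3 + 0/1 = 28/3; mean = 28/3 ÷ 16 = 7/12 = 0.583333… → 0.583.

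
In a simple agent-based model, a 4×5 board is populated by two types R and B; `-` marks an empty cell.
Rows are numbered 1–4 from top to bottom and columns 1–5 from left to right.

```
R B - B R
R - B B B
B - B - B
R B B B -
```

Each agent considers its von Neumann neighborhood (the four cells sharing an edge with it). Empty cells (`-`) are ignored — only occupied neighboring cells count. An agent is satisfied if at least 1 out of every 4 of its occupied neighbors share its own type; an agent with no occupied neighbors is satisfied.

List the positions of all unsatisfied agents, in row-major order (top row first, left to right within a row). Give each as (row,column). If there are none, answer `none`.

(1,2), (1,5), (3,1), (4,1)

(1,1)R 1/2 ok
(1,2)B 0/1 unhappy
(1,4)B 1/2 ok
(1,5)R 0/2 unhappy
(2,1)R 1/2 ok
(2,3)B 2/2 ok
(2,4)B 3/3 ok
(2,5)B 2/3 ok
(3,1)B 0/2 unhappy
(3,3)B 2/2 ok
(3,5)B 1/1 ok
(4,1)R 0/2 unhappy
(4,2)B 1/2 ok
(4,3)B 3/3 ok
(4,4)B 1/1 ok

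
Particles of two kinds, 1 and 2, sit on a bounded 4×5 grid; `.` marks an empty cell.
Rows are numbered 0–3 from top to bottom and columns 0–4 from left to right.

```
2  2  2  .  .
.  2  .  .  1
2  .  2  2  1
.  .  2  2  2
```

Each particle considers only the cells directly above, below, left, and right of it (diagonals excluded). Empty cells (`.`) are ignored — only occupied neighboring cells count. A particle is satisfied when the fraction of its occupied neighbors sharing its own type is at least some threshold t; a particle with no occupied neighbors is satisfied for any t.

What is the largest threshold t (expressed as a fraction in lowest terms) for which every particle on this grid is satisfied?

Row 0: (0,0)2 1/1 · (0,1)2 3/3 · (0,2)2 1/1
Row 1: (1,1)2 1/1 · (1,4)1 1/1
Row 2: (2,0)2 — no occupied neighbors · (2,2)2 2/2 · (2,3)2 2/3 · (2,4)1 1/3
Row 3: (3,2)2 2/2 · (3,3)2 3/3 · (3,4)2 1/2
The smallest same-type fraction is 1/3 at (2,4), which reduces to 1/3. Any threshold above that leaves this particle unsatisfied.

1/3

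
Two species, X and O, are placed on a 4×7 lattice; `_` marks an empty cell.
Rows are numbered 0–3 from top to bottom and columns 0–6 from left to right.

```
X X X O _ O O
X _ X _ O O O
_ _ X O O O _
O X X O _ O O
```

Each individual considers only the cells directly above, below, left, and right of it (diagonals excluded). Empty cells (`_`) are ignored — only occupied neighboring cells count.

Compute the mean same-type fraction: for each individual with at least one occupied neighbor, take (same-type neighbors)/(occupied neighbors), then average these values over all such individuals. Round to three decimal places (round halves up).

Row 0: (0,0)X 2/2 · (0,1)X 2/2 · (0,2)X 2/3 · (0,3)O 0/1 · (0,5)O 2/2 · (0,6)O 2/2
Row 1: (1,0)X 1/1 · (1,2)X 2/2 · (1,4)O 2/2 · (1,5)O 4/4 · (1,6)O 2/2
Row 2: (2,2)X 2/3 · (2,3)O 2/3 · (2,4)O 3/3 · (2,5)O 3/3
Row 3: (3,0)O 0/1 · (3,1)X 1/2 · (3,2)X 2/3 · (3,3)O 1/2 · (3,5)O 2/2 · (3,6)O 1/1
Sum over 21 individuals: 2/2 + 2/2 + 2/3 + 0/1 + 2/2 + 2/2 + 1/1 + 2/2 + 2/2 + 4/4 + 2/2 + 2/3 + 2/3 + 3/3 + 3/3 + 0/1 + 1/2 + 2/3 + 1/2 + 2/2 + 1/1 = 50/3; mean = 50/3 ÷ 21 = 50/63 = 0.793650… → 0.794.

0.794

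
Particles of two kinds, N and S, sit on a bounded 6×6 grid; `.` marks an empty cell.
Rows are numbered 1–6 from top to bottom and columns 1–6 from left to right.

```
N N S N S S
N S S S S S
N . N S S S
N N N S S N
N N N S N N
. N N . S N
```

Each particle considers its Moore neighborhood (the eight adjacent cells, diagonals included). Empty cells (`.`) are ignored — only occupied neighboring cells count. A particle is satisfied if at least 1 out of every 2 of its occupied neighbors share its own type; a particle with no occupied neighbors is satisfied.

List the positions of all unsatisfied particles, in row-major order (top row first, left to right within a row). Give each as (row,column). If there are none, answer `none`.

(1,1)N 2/3 satisfied
(1,2)N 2/5 not
(1,3)S 3/5 satisfied
(1,4)N 0/5 not
(1,5)S 4/5 satisfied
(1,6)S 3/3 satisfied
(2,1)N 3/4 satisfied
(2,2)S 2/7 not
(2,3)S 4/7 satisfied
(2,4)S 6/8 satisfied
(2,5)S 7/8 satisfied
(2,6)S 5/5 satisfied
(3,1)N 3/4 satisfied
(3,3)N 2/7 not
(3,4)S 6/8 satisfied
(3,5)S 7/8 satisfied
(3,6)S 4/5 satisfied
(4,1)N 4/4 satisfied
(4,2)N 7/7 satisfied
(4,3)N 4/7 satisfied
(4,4)S 4/8 satisfied
(4,5)S 5/8 satisfied
(4,6)N 2/5 not
(5,1)N 4/4 satisfied
(5,2)N 7/7 satisfied
(5,3)N 5/7 satisfied
(5,4)S 3/7 not
(5,5)N 3/7 not
(5,6)N 3/5 satisfied
(6,2)N 4/4 satisfied
(6,3)N 3/4 satisfied
(6,5)S 1/4 not
(6,6)N 2/3 satisfied

(1,2), (1,4), (2,2), (3,3), (4,6), (5,4), (5,5), (6,5)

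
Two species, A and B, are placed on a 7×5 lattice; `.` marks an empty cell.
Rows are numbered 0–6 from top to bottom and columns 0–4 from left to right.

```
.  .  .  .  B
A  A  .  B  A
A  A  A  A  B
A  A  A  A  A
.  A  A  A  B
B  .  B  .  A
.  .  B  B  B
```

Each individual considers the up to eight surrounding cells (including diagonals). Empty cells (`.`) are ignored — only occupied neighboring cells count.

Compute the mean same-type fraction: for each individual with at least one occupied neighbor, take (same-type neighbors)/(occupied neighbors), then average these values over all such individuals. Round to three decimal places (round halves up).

Row 0: (0,4)B 1/2
Row 1: (1,0)A 3/3 · (1,1)A 4/4 · (1,3)B 2/5 · (1,4)A 1/4
Row 2: (2,0)A 5/5 · (2,1)A 7/7 · (2,2)A 6/7 · (2,3)A 5/7 · (2,4)B 1/5
Row 3: (3,0)A 4/4 · (3,1)A 7/7 · (3,2)A 8/8 · (3,3)A 6/8 · (3,4)A 3/5
Row 4: (4,1)A 4/6 · (4,2)A 5/6 · (4,3)A 5/7 · (4,4)B 0/4
Row 5: (5,0)B 0/1 · (5,2)B 2/5 · (5,4)A 1/4
Row 6: (6,2)B 2/2 · (6,3)B 3/4 · (6,4)B 1/2
Sum over 25 individuals: 1/2 + 3/3 + 4/4 + 2/5 + 1/4 + 5/5 + 7/7 + 6/7 + 5/7 + 1/5 + 4/4 + 7/7 + 8/8 + 6/8 + 3/5 + 4/6 + 5/6 + 5/7 + 0/4 + 0/1 + 2/5 + 1/4 + 2/2 + 3/4 + 1/2 = 1147/70; mean = 1147/70 ÷ 25 = 1147/1750 = 0.655428… → 0.655.

0.655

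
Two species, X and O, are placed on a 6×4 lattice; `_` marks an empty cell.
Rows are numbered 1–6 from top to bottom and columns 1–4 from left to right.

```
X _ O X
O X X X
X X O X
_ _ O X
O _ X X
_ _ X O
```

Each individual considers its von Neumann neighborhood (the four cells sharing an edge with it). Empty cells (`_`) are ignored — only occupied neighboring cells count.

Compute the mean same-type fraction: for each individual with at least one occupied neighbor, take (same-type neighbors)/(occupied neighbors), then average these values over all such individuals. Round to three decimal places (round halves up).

(1,1)X 0/1
(1,3)O 0/2
(1,4)X 1/2
(2,1)O 0/3
(2,2)X 2/3
(2,3)X 2/4
(2,4)X 3/3
(3,1)X 1/2
(3,2)X 2/3
(3,3)O 1/4
(3,4)X 2/3
(4,3)O 1/3
(4,4)X 2/3
(5,1)O — no occupied neighbors
(5,3)X 2/3
(5,4)X 2/3
(6,3)X 1/2
(6,4)O 0/2
Sum over 17 individuals: 0/1 + 0/2 + 1/2 + 0/3 + 2/3 + 2/4 + 3/3 + 1/2 + 2/3 + 1/4 + 2/3 + 1/3 + 2/3 + 2/3 + 2/3 + 1/2 + 0/2 = 91/12; mean = 91/12 ÷ 17 = 91/204 = 0.446078… → 0.446.

0.446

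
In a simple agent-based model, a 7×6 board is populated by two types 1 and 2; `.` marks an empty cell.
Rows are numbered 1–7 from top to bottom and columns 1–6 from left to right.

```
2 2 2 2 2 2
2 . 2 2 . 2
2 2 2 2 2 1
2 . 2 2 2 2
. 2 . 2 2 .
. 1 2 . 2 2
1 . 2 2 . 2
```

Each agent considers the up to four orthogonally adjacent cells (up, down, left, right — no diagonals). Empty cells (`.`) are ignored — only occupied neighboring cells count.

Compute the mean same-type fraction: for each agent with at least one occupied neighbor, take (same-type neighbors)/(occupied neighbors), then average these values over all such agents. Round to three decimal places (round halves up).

0.844

(1,1)2 2/2
(1,2)2 2/2
(1,3)2 3/3
(1,4)2 3/3
(1,5)2 2/2
(1,6)2 2/2
(2,1)2 2/2
(2,3)2 3/3
(2,4)2 3/3
(2,6)2 1/2
(3,1)2 3/3
(3,2)2 2/2
(3,3)2 4/4
(3,4)2 4/4
(3,5)2 2/3
(3,6)1 0/3
(4,1)2 1/1
(4,3)2 2/2
(4,4)2 4/4
(4,5)2 4/4
(4,6)2 1/2
(5,2)2 0/1
(5,4)2 2/2
(5,5)2 3/3
(6,2)1 0/2
(6,3)2 1/2
(6,5)2 2/2
(6,6)2 2/2
(7,1)1 — no occupied neighbors
(7,3)2 2/2
(7,4)2 1/1
(7,6)2 1/1
Sum over 31 agents: 2/2 + 2/2 + 3/3 + 3/3 + 2/2 + 2/2 + 2/2 + 3/3 + 3/3 + 1/2 + 3/3 + 2/2 + 4/4 + 4/4 + 2/3 + 0/3 + 1/1 + 2/2 + 4/4 + 4/4 + 1/2 + 0/1 + 2/2 + 3/3 + 0/2 + 1/2 + 2/2 + 2/2 + 2/2 + 1/1 + 1/1 = 157/6; mean = 157/6 ÷ 31 = 157/186 = 0.844086… → 0.844.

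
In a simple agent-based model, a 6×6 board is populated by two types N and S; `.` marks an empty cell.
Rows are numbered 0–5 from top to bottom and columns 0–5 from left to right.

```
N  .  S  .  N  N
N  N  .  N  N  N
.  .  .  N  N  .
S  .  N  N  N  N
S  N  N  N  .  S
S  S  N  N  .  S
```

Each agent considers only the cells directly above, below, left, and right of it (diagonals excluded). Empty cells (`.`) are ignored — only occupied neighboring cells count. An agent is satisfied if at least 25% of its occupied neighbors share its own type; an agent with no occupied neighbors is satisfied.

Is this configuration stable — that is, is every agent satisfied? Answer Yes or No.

Yes

(0,0)N 1/1 ✓
(0,2)S 0/0 ✓
(0,4)N 2/2 ✓
(0,5)N 2/2 ✓
(1,0)N 2/2 ✓
(1,1)N 1/1 ✓
(1,3)N 2/2 ✓
(1,4)N 4/4 ✓
(1,5)N 2/2 ✓
(2,3)N 3/3 ✓
(2,4)N 3/3 ✓
(3,0)S 1/1 ✓
(3,2)N 2/2 ✓
(3,3)N 4/4 ✓
(3,4)N 3/3 ✓
(3,5)N 1/2 ✓
(4,0)S 2/3 ✓
(4,1)N 1/3 ✓
(4,2)N 4/4 ✓
(4,3)N 3/3 ✓
(4,5)S 1/2 ✓
(5,0)S 2/2 ✓
(5,1)S 1/3 ✓
(5,2)N 2/3 ✓
(5,3)N 2/2 ✓
(5,5)S 1/1 ✓
All meet the threshold, so the configuration is stable.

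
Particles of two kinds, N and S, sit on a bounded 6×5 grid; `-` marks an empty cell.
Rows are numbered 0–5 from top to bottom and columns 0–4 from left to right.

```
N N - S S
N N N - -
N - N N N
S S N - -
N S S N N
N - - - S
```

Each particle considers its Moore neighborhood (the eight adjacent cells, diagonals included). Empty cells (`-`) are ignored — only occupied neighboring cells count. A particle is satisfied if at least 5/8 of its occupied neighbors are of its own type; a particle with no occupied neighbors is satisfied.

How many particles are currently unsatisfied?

(0,0)N 3/3 ok
(0,1)N 4/4 ok
(0,3)S 1/2 unhappy
(0,4)S 1/1 ok
(1,0)N 4/4 ok
(1,1)N 6/6 ok
(1,2)N 4/5 ok
(2,0)N 2/4 unhappy
(2,2)N 4/5 ok
(2,3)N 4/4 ok
(2,4)N 1/1 ok
(3,0)S 2/4 unhappy
(3,1)S 3/7 unhappy
(3,2)N 3/6 unhappy
(4,0)N 1/4 unhappy
(4,1)S 3/6 unhappy
(4,2)S 2/4 unhappy
(4,3)N 2/4 unhappy
(4,4)N 1/2 unhappy
(5,0)N 1/2 unhappy
(5,4)S 0/2 unhappy
Unsatisfied: (0,3), (2,0), (3,0), (3,1), (3,2), (4,0), (4,1), (4,2), (4,3), (4,4), (5,0), (5,4) — 12 in total.

12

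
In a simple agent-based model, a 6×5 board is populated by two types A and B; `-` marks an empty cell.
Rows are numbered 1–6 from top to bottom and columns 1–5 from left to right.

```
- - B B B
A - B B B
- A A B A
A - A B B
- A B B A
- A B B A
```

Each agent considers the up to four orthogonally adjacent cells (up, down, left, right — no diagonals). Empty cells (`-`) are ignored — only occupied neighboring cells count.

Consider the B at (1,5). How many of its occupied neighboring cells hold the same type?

Occupied neighbors of (1,5): (2,5)=B, (1,4)=B.
Same type (B): 2 of 2.

2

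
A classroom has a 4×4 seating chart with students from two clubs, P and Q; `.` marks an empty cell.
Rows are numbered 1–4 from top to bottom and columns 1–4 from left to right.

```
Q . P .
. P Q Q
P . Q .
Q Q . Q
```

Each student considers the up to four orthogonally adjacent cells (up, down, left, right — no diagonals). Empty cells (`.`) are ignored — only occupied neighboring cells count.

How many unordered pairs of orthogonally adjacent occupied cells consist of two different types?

Scan each occupied cell's neighbors to the right and below so each pair is counted once.
Row 1: P(1,3)–Q(2,3)≠  → 1/1 unlike.
Row 2: P(2,2)–Q(2,3)≠ Q(2,3)–Q(2,4)= Q(2,3)–Q(3,3)=  → 1/3 unlike.
Row 3: P(3,1)–Q(4,1)≠  → 1/1 unlike.
Row 4: Q(4,1)–Q(4,2)=  → 0/1 unlike.
Total adjacent occupied pairs: 6; unlike-type pairs: 3.

3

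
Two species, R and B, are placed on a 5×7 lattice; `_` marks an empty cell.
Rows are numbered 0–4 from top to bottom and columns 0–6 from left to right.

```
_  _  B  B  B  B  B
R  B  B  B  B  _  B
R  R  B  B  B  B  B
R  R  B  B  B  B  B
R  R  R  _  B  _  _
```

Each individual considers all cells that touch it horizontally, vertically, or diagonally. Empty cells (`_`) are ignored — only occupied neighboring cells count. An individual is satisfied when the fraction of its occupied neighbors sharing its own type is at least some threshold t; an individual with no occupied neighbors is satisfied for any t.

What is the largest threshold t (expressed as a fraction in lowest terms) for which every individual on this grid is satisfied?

Row 0: (0,2)B 4/4 · (0,3)B 5/5 · (0,4)B 4/4 · (0,5)B 4/4 · (0,6)B 2/2
Row 1: (1,0)R 2/3 · (1,1)B 3/6 · (1,2)B 6/7 · (1,3)B 8/8 · (1,4)B 7/7 · (1,6)B 4/4
Row 2: (2,0)R 4/5 · (2,1)R 4/8 · (2,2)B 6/8 · (2,3)B 8/8 · (2,4)B 7/7 · (2,5)B 7/7 · (2,6)B 4/4
Row 3: (3,0)R 5/5 · (3,1)R 6/8 · (3,2)B 3/7 · (3,3)B 6/7 · (3,4)B 6/6 · (3,5)B 6/6 · (3,6)B 3/3
Row 4: (4,0)R 3/3 · (4,1)R 4/5 · (4,2)R 2/4 · (4,4)B 3/3
The smallest same-type fraction is 3/7 at (3,2), which reduces to 3/7. Any threshold above that leaves this individual unsatisfied.

3/7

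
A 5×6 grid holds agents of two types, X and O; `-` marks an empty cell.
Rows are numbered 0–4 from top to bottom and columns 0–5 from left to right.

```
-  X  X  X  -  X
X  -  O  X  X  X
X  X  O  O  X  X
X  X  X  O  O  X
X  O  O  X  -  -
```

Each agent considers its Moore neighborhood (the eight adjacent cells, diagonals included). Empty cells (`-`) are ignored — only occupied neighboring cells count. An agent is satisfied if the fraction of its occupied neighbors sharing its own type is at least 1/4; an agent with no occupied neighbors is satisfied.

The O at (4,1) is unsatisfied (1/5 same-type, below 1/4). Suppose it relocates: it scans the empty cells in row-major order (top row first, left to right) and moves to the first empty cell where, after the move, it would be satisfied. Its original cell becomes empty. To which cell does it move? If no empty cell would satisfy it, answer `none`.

(1,1)

Vacating (4,1). Empty cells in order:
  (0,0): 0/2 same-type → still unsatisfied.
  (0,4): 0/5 same-type → still unsatisfied.
  (1,1): 2/7 same-type → satisfied — stop here.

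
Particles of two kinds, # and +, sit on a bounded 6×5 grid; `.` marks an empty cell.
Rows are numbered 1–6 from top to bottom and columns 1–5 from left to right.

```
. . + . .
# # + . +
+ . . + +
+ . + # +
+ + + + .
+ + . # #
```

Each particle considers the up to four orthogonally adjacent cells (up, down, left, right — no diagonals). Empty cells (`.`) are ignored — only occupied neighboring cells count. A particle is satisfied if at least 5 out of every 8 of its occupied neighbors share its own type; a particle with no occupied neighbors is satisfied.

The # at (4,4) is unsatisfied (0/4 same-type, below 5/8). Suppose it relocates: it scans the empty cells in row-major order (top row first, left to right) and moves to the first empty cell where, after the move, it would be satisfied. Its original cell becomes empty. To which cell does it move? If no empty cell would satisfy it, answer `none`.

(1,1)

Vacating (4,4). Empty cells in order:
  (1,1): 1/1 same-type → satisfied — stop here.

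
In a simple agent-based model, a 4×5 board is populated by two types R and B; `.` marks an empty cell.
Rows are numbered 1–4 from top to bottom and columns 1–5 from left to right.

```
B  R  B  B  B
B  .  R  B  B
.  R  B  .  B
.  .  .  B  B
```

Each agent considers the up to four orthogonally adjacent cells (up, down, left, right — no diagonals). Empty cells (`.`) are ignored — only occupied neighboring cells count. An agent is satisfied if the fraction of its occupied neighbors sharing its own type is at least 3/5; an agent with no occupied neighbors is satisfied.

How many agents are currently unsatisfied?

6

(1,1)B 1/2 unhappy
(1,2)R 0/2 unhappy
(1,3)B 1/3 unhappy
(1,4)B 3/3 ok
(1,5)B 2/2 ok
(2,1)B 1/1 ok
(2,3)R 0/3 unhappy
(2,4)B 2/3 ok
(2,5)B 3/3 ok
(3,2)R 0/1 unhappy
(3,3)B 0/2 unhappy
(3,5)B 2/2 ok
(4,4)B 1/1 ok
(4,5)B 2/2 ok
Unsatisfied: (1,1), (1,2), (1,3), (2,3), (3,2), (3,3) — 6 in total.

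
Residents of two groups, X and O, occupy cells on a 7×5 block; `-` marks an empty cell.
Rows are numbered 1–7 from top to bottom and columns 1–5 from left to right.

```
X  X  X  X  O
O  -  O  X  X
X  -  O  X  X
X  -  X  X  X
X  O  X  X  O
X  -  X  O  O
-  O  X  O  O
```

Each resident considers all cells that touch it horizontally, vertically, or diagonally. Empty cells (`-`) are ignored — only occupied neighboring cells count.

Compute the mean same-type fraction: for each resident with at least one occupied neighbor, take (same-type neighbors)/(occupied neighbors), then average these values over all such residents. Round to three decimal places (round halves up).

0.518

Row 1: (1,1)X 1/2 · (1,2)X 2/4 · (1,3)X 3/4 · (1,4)X 3/5 · (1,5)O 0/3
Row 2: (2,1)O 0/3 · (2,3)O 1/6 · (2,4)X 5/8 · (2,5)X 4/5
Row 3: (3,1)X 1/2 · (3,3)O 1/5 · (3,4)X 6/8 · (3,5)X 5/5
Row 4: (4,1)X 2/3 · (4,3)X 4/6 · (4,4)X 6/8 · (4,5)X 4/5
Row 5: (5,1)X 2/3 · (5,2)O 0/6 · (5,3)X 4/6 · (5,4)X 5/8 · (5,5)O 2/5
Row 6: (6,1)X 1/3 · (6,3)X 3/7 · (6,4)O 4/8 · (6,5)O 4/5
Row 7: (7,2)O 0/3 · (7,3)X 1/4 · (7,4)O 3/5 · (7,5)O 3/3
Sum over 30 residents: 1/2 + 2/4 + 3/4 + 3/5 + 0/3 + 0/3 + 1/6 + 5/8 + 4/5 + 1/2 + 1/5 + 6/8 + 5/5 + 2/3 + 4/6 + 6/8 + 4/5 + 2/3 + 0/6 + 4/6 + 5/8 + 2/5 + 1/3 + 3/7 + 4/8 + 4/5 + 0/3 + 1/4 + 3/5 + 3/3 = 6529/420; mean = 6529/420 ÷ 30 = 6529/12600 = 0.518174… → 0.518.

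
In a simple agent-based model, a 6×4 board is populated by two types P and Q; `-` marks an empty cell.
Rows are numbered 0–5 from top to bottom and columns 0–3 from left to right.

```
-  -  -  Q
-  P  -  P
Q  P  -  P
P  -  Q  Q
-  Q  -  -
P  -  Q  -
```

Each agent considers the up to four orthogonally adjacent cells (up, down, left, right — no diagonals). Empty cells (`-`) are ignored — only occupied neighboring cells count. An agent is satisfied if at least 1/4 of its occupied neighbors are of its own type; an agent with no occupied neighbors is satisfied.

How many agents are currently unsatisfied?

3

(0,3)Q 0/1 not
(1,1)P 1/1 satisfied
(1,3)P 1/2 satisfied
(2,0)Q 0/2 not
(2,1)P 1/2 satisfied
(2,3)P 1/2 satisfied
(3,0)P 0/1 not
(3,2)Q 1/1 satisfied
(3,3)Q 1/2 satisfied
(4,1)Q 0/0 satisfied
(5,0)P 0/0 satisfied
(5,2)Q 0/0 satisfied
Unsatisfied: (0,3), (2,0), (3,0) — 3 in total.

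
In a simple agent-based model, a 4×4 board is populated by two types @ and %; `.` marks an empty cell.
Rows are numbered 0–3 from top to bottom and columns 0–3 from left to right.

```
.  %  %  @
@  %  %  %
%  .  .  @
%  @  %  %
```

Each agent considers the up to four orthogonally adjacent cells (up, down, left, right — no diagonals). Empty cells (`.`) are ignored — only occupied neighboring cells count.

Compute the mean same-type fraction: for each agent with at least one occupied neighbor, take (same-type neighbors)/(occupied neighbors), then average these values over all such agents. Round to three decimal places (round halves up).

0.436

Row 0: (0,1)% 2/2 · (0,2)% 2/3 · (0,3)@ 0/2
Row 1: (1,0)@ 0/2 · (1,1)% 2/3 · (1,2)% 3/3 · (1,3)% 1/3
Row 2: (2,0)% 1/2 · (2,3)@ 0/2
Row 3: (3,0)% 1/2 · (3,1)@ 0/2 · (3,2)% 1/2 · (3,3)% 1/2
Sum over 13 agents: 2/2 + 2/3 + 0/2 + 0/2 + 2/3 + 3/3 + 1/3 + 1/2 + 0/2 + 1/2 + 0/2 + 1/2 + 1/2 = 17/3; mean = 17/3 ÷ 13 = 17/39 = 0.435897… → 0.436.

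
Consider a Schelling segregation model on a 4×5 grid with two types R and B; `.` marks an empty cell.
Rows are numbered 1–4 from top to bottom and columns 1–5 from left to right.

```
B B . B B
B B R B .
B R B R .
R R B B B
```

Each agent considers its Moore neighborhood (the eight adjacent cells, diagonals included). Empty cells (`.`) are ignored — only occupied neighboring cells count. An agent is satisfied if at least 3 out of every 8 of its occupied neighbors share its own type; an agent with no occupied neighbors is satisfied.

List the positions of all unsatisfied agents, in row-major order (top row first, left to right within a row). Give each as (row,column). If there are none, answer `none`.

(2,3), (3,4)

Row 1: (1,1)B 3/3 ok · (1,2)B 3/4 ok · (1,4)B 2/3 ok · (1,5)B 2/2 ok
Row 2: (2,1)B 4/5 ok · (2,2)B 5/7 ok · (2,3)R 2/7 unhappy · (2,4)B 3/5 ok
Row 3: (3,1)B 2/5 ok · (3,2)R 3/8 ok · (3,3)B 4/8 ok · (3,4)R 1/6 unhappy
Row 4: (4,1)R 2/3 ok · (4,2)R 2/5 ok · (4,3)B 2/5 ok · (4,4)B 3/4 ok · (4,5)B 1/2 ok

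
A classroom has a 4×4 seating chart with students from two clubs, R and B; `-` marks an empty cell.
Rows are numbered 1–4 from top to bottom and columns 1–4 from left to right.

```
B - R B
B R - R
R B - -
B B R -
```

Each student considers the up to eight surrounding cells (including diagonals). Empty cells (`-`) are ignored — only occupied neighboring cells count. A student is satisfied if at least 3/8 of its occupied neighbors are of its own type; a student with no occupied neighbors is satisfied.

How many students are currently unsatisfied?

(1,1)B 1/2 ok
(1,3)R 2/3 ok
(1,4)B 0/2 unhappy
(2,1)B 2/4 ok
(2,2)R 2/5 ok
(2,4)R 1/2 ok
(3,1)R 1/5 unhappy
(3,2)B 3/6 ok
(4,1)B 2/3 ok
(4,2)B 2/4 ok
(4,3)R 0/2 unhappy
Unsatisfied: (1,4), (3,1), (4,3) — 3 in total.

3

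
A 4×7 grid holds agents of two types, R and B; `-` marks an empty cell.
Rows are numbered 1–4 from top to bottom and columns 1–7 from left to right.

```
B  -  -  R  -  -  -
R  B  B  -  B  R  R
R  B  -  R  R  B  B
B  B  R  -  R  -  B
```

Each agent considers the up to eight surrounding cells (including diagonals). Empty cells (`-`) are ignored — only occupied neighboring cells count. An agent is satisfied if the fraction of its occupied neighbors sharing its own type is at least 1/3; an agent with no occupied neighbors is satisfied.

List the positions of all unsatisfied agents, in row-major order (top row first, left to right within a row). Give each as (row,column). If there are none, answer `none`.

(1,1)B 1/2 satisfied
(1,4)R 0/2 not
(2,1)R 1/4 not
(2,2)B 3/5 satisfied
(2,3)B 2/4 satisfied
(2,5)B 1/5 not
(2,6)R 2/5 satisfied
(2,7)R 1/3 satisfied
(3,1)R 1/5 not
(3,2)B 4/7 satisfied
(3,4)R 3/5 satisfied
(3,5)R 3/5 satisfied
(3,6)B 3/7 satisfied
(3,7)B 2/4 satisfied
(4,1)B 2/3 satisfied
(4,2)B 2/4 satisfied
(4,3)R 1/3 satisfied
(4,5)R 2/3 satisfied
(4,7)B 2/2 satisfied

(1,4), (2,1), (2,5), (3,1)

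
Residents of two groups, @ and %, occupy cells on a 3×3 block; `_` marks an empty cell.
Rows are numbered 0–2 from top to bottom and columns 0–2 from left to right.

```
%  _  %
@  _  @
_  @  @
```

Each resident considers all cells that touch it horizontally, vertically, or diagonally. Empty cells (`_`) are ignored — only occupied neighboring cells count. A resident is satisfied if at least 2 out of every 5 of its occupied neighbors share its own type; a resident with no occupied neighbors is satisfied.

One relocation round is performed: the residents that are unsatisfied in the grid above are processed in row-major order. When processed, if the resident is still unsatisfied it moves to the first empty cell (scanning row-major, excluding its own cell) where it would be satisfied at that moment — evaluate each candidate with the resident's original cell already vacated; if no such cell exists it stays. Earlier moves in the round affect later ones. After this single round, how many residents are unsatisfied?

2

Initially unsatisfied (in order): (0,0), (0,2).
  (0,0): no empty cell satisfies it; stays.
  (0,2): no empty cell satisfies it; stays.
Resulting grid:
% _ %
@ _ @
_ @ @
Unsatisfied now: (0,0), (0,2).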